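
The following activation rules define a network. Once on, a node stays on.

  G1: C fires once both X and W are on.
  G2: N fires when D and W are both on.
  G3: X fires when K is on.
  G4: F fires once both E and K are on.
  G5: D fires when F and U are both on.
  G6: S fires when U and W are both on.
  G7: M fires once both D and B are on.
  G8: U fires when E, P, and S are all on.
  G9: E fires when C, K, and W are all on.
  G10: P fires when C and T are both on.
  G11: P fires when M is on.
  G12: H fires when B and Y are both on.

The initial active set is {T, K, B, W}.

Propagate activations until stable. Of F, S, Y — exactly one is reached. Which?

F

K is on, so X fires (G3).
G1: X and W on → C on.
G9: C, K, and W on → E on.
E and K are on, so F fires (G4).
No rule produces Y, and it is not given. S would need U and W (G6), but U never turns on.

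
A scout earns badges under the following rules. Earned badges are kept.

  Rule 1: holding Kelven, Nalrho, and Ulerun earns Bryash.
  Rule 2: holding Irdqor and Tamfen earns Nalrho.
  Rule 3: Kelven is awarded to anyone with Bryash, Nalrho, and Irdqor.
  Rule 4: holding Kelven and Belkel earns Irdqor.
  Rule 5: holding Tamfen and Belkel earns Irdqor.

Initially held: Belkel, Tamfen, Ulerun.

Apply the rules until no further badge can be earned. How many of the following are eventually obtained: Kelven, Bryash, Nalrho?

With Tamfen and Belkel, Irdqor is earned (Rule 5).
With Irdqor and Tamfen, Nalrho is earned (Rule 2).
Kelven would need Bryash, Nalrho, and Irdqor (Rule 3), but Bryash is never earned.
Bryash would need Kelven, Nalrho, and Ulerun (Rule 1), but Kelven is never earned.
Nalrho: reached.
Reached: Nalrho — 1 of the 3.

1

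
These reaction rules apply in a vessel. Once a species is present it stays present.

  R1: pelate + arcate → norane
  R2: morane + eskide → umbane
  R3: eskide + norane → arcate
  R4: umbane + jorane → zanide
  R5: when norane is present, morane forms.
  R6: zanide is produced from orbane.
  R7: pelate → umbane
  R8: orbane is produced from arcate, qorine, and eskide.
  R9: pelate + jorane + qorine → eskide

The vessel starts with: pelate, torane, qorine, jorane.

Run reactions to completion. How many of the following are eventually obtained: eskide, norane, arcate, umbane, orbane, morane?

2

pelate present → umbane forms (R7).
pelate, jorane, and qorine present → eskide forms (R9).
eskide: reached.
norane would need pelate and arcate (R1), but arcate never forms.
arcate would need eskide and norane (R3), but norane never forms.
umbane: reached.
orbane would need arcate, qorine, and eskide (R8), but arcate never forms.
morane would need norane (R5), but norane never forms.
Reached: eskide and umbane — 2 of the 6.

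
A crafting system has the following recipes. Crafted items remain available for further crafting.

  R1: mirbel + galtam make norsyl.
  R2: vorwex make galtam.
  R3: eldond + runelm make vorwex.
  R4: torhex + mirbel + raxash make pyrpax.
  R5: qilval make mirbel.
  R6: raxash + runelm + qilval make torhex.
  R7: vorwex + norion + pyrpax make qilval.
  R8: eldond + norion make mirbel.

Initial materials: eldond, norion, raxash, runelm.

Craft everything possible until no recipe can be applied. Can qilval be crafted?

No

qilval would need vorwex, norion, and pyrpax (R7), but pyrpax is never obtained.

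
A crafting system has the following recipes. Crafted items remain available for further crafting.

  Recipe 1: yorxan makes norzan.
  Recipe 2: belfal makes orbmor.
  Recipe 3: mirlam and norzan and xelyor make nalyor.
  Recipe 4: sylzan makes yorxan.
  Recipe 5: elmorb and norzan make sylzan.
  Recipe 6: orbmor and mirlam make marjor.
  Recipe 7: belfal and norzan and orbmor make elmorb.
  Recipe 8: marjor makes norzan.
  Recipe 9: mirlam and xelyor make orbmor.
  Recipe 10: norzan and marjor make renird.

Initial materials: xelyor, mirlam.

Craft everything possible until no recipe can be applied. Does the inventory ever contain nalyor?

Using Recipe 9, mirlam and xelyor make orbmor.
orbmor and mirlam → marjor (Recipe 6).
marjor → norzan (Recipe 8).
mirlam and norzan and xelyor → nalyor (Recipe 3).

Yes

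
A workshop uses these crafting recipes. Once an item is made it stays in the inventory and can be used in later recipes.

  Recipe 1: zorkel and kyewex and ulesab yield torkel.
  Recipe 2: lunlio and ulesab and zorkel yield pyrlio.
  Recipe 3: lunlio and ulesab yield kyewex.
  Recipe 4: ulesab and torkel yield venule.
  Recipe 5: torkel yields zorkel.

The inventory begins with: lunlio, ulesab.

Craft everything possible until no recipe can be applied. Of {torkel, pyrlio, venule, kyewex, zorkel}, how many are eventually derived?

1

lunlio and ulesab → kyewex (Recipe 3).
torkel would need zorkel, kyewex, and ulesab (Recipe 1), but zorkel is never obtained.
pyrlio would need lunlio, ulesab, and zorkel (Recipe 2), but zorkel is never obtained.
venule would need ulesab and torkel (Recipe 4), but torkel is never obtained.
kyewex: reached.
zorkel would need torkel (Recipe 5), but torkel is never obtained.
Reached: kyewex — 1 of the 5.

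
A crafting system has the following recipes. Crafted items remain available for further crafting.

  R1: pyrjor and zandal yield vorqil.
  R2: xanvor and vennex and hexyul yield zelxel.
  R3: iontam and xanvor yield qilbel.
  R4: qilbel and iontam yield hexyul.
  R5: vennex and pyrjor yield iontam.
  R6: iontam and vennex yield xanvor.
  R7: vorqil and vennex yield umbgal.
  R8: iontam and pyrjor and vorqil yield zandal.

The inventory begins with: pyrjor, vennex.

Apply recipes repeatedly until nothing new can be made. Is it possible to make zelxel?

vennex and pyrjor → iontam (R5).
iontam and vennex → xanvor (R6).
Using R3, iontam and xanvor make qilbel.
Using R4, qilbel and iontam make hexyul.
xanvor and vennex and hexyul → zelxel (R2).

Yes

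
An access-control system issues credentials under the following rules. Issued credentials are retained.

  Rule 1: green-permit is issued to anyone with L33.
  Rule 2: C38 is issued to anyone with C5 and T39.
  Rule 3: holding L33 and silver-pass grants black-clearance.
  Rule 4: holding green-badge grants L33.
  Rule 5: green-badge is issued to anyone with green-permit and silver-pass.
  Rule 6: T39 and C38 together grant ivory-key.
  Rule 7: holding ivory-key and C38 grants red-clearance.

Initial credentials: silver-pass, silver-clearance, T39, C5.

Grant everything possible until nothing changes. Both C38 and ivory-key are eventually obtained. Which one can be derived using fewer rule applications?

C38: Holding C5 and T39 grants C38 (Rule 2). [1 rule application]
ivory-key: Holding C5 and T39 grants C38 (Rule 2). Holding T39 and C38 grants ivory-key (Rule 6). [2 rule applications]
C38 needs fewer.

C38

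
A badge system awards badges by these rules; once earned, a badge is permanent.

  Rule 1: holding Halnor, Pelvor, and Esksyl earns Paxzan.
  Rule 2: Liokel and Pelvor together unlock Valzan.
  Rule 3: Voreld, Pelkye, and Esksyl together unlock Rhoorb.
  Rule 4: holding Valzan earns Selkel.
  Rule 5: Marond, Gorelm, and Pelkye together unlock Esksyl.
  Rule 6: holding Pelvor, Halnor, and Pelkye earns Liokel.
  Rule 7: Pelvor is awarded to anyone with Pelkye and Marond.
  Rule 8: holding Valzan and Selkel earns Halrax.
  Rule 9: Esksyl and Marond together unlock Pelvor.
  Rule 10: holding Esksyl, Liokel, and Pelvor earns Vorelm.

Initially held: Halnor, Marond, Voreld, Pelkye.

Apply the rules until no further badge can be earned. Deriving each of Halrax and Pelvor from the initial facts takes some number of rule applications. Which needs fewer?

Pelvor: With Pelkye and Marond, Pelvor is earned (Rule 7). [1 rule application]
Halrax: With Pelkye and Marond, Pelvor is earned (Rule 7). With Pelvor, Halnor, and Pelkye, Liokel is earned (Rule 6). With Liokel and Pelvor, Valzan is earned (Rule 2). With Valzan, Selkel is earned (Rule 4). With Valzan and Selkel, Halrax is earned (Rule 8). [5 rule applications]
Pelvor needs fewer.

Pelvor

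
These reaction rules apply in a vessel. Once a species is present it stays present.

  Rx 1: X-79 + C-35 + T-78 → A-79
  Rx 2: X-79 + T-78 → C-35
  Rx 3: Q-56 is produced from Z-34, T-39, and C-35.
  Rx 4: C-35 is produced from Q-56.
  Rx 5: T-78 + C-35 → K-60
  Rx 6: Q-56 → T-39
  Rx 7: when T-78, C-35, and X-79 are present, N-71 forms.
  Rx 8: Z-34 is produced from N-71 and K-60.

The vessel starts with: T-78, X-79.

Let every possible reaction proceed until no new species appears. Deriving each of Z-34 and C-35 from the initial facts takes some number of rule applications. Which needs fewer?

C-35: X-79 and T-78 present → C-35 forms (Rx 2). [1 rule application]
Z-34: X-79 and T-78 present → C-35 forms (Rx 2). T-78 and C-35 present → K-60 forms (Rx 5). T-78, C-35, and X-79 present → N-71 forms (Rx 7). N-71 and K-60 present → Z-34 forms (Rx 8). [4 rule applications]
C-35 needs fewer.

C-35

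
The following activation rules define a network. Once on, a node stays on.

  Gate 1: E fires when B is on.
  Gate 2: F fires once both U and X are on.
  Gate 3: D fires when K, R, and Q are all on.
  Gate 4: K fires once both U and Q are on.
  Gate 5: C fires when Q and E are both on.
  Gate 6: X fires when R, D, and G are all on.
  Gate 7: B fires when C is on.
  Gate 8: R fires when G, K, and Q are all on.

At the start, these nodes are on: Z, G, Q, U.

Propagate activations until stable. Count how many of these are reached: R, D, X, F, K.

5

Gate 4: U and Q on → K on.
G, K, and Q are on, so R fires (Gate 8).
K, R, and Q are on, so D fires (Gate 3).
R, D, and G are on, so X fires (Gate 6).
U and X are on, so F fires (Gate 2).
R: reached.
D: reached.
X: reached.
F: reached.
K: reached.
All 5 are reached.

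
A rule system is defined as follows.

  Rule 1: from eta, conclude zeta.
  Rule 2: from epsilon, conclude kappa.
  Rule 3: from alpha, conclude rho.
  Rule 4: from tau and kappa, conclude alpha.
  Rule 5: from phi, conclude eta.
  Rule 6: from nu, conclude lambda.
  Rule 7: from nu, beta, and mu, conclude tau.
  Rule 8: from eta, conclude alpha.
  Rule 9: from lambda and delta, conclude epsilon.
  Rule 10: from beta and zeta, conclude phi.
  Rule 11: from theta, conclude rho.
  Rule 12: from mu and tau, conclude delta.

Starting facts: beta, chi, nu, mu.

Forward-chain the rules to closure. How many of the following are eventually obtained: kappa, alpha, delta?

3

From nu, beta, and mu, Rule 7 gives tau.
nu holds, so lambda follows (Rule 6).
From mu and tau, Rule 12 gives delta.
From lambda and delta, Rule 9 gives epsilon.
epsilon holds, so kappa follows (Rule 2).
tau and kappa hold, so alpha follows (Rule 4).
kappa: reached.
alpha: reached.
delta: reached.
All 3 are reached.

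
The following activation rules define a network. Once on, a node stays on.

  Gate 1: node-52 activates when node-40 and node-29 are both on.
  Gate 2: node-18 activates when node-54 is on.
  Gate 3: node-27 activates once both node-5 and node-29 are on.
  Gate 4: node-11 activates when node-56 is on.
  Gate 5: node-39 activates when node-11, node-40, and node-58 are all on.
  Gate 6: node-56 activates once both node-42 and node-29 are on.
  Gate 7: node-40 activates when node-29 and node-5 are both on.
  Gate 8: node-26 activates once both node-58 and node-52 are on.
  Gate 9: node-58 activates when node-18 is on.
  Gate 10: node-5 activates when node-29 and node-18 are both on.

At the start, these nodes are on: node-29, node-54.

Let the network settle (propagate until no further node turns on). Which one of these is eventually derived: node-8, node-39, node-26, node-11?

node-54 is on, so node-18 activates (Gate 2).
Gate 10: node-29 and node-18 on → node-5 on.
node-18 is on, so node-58 activates (Gate 9).
Gate 7: node-29 and node-5 on → node-40 on.
node-40 and node-29 are on, so node-52 activates (Gate 1).
node-58 and node-52 are on, so node-26 activates (Gate 8).
node-11 would need node-56 (Gate 4), but node-56 never turns on. No rule produces node-8, and it is not given. node-39 would need node-11, node-40, and node-58 (Gate 5), but node-11 never turns on.

node-26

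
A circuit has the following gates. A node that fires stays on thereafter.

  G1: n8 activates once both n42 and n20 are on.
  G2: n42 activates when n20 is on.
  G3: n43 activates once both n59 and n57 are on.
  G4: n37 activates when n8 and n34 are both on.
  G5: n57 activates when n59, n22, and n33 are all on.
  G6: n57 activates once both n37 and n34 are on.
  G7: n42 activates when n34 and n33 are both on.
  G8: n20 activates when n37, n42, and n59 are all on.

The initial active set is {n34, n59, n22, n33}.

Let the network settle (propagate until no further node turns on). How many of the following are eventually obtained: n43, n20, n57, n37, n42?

3

G5: n59, n22, and n33 on → n57 on.
n34 and n33 are on, so n42 activates (G7).
G3: n59 and n57 on → n43 on.
n43: reached.
n20 would need n37, n42, and n59 (G8), but n37 never turns on.
n57: reached.
n37 would need n8 and n34 (G4), but n8 never turns on.
n42: reached.
Reached: n43, n57, and n42 — 3 of the 5.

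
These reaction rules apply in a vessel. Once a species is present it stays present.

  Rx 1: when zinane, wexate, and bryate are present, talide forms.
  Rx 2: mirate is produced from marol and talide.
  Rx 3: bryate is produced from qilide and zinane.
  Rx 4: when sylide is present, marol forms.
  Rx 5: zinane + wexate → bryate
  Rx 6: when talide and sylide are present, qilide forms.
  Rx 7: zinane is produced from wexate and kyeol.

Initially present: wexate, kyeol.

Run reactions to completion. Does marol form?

marol would need sylide (Rx 4), but sylide never forms.

No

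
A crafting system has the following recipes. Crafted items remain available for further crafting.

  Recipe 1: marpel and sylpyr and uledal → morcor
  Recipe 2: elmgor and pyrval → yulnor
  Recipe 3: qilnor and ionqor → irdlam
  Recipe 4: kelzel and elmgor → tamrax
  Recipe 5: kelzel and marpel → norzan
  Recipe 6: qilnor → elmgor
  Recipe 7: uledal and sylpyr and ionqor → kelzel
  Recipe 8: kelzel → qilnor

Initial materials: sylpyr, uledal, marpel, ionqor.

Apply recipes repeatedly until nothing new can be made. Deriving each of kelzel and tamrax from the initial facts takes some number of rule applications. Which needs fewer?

kelzel: uledal and sylpyr and ionqor → kelzel (Recipe 7). [1 rule application]
tamrax: Using Recipe 7, uledal, sylpyr, and ionqor make kelzel. kelzel → qilnor (Recipe 8). Using Recipe 6, qilnor makes elmgor. kelzel and elmgor → tamrax (Recipe 4). [4 rule applications]
kelzel needs fewer.

kelzel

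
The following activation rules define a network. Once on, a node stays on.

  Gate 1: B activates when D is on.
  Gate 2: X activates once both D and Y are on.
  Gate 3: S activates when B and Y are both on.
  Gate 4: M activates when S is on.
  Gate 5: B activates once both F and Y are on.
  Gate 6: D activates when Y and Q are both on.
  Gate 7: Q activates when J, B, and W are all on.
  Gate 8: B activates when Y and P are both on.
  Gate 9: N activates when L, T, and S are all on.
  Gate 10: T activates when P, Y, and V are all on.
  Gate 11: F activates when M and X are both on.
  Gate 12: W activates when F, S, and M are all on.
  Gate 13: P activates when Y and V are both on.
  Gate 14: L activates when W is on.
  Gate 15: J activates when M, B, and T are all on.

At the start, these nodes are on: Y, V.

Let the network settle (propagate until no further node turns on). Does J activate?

Yes

Y and V are on, so P activates (Gate 13).
Gate 8: Y and P on → B on.
P, Y, and V are on, so T activates (Gate 10).
B and Y are on, so S activates (Gate 3).
S is on, so M activates (Gate 4).
M, B, and T are on, so J activates (Gate 15).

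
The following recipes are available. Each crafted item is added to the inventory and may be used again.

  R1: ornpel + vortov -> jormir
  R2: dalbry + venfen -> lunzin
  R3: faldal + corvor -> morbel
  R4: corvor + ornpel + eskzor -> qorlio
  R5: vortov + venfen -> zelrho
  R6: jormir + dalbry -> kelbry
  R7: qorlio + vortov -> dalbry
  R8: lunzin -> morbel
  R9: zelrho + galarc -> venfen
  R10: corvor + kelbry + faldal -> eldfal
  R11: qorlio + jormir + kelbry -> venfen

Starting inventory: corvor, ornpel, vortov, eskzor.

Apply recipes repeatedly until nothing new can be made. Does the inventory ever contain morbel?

Yes

ornpel + vortov -> jormir (R1).
Using R4, corvor, ornpel, and eskzor make qorlio.
Using R7, qorlio and vortov make dalbry.
Using R6, jormir and dalbry make kelbry.
Using R11, qorlio, jormir, and kelbry make venfen.
Using R2, dalbry and venfen make lunzin.
lunzin -> morbel (R8).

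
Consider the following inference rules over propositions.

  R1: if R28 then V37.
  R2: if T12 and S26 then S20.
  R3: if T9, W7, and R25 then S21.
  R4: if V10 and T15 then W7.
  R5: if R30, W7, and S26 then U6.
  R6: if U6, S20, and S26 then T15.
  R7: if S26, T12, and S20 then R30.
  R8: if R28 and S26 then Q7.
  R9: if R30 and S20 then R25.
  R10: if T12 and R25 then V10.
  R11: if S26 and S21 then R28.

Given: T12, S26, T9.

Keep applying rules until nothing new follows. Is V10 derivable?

Yes

From T12 and S26, R2 gives S20.
From S26, T12, and S20, R7 gives R30.
R30 and S20 hold, so R25 follows (R9).
T12 and R25 hold, so V10 follows (R10).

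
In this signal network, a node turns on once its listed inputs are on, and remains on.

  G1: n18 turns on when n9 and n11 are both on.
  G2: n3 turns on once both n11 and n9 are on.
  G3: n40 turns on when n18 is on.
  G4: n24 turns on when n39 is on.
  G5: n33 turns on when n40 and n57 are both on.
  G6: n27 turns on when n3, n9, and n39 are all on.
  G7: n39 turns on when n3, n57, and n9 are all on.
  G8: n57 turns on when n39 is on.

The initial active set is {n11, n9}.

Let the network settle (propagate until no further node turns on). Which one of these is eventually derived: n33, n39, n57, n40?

n40

n9 and n11 are on, so n18 turns on (G1).
G3: n18 on → n40 on.
n39 would need n3, n57, and n9 (G7), but n57 never turns on. n33 would need n40 and n57 (G5), but n57 never turns on. n57 would need n39 (G8), but n39 never turns on.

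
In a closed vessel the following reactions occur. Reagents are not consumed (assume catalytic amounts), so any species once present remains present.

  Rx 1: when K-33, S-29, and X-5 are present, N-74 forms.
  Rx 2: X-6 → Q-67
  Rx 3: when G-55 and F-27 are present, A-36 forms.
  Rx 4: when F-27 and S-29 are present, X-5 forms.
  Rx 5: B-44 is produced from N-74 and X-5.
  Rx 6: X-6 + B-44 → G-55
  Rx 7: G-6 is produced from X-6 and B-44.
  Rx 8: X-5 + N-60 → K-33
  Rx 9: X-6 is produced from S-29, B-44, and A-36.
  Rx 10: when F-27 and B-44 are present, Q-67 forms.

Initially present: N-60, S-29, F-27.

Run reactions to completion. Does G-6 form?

No

G-6 would need X-6 and B-44 (Rx 7), but X-6 never forms.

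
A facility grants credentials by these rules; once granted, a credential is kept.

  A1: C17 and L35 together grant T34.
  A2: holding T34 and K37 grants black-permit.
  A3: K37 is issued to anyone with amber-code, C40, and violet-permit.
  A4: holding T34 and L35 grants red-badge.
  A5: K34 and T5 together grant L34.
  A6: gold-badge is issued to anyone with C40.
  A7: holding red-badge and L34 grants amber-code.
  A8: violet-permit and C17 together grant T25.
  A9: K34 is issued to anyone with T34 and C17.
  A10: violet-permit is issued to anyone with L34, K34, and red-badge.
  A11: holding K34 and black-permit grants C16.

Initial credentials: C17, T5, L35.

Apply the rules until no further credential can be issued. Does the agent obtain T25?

Holding C17 and L35 grants T34 (A1).
Holding T34 and L35 grants red-badge (A4).
Holding T34 and C17 grants K34 (A9).
Holding K34 and T5 grants L34 (A5).
Holding L34, K34, and red-badge grants violet-permit (A10).
Holding violet-permit and C17 grants T25 (A8).

Yes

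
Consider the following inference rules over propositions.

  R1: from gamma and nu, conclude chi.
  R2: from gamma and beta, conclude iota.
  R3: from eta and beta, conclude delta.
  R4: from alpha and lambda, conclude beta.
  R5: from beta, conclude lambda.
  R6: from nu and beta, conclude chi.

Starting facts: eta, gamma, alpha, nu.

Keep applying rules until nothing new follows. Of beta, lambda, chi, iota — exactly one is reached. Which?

chi

From gamma and nu, R1 gives chi.
beta would need alpha and lambda (R4), but lambda is never established. iota would need gamma and beta (R2), but beta is never established. lambda would need beta (R5), but beta is never established.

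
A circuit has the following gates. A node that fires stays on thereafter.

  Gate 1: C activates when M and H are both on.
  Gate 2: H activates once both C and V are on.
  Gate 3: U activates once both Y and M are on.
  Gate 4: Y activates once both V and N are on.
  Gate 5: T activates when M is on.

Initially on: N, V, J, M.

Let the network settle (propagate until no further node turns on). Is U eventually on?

Yes

Gate 4: V and N on → Y on.
Y and M are on, so U activates (Gate 3).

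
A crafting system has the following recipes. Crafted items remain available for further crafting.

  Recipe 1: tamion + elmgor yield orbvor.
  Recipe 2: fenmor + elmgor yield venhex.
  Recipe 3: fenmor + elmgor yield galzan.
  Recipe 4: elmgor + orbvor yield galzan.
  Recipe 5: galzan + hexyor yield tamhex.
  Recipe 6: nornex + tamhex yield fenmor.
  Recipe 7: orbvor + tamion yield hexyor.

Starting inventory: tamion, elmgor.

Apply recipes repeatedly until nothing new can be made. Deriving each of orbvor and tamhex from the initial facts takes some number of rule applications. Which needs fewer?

orbvor: Using Recipe 1, tamion and elmgor make orbvor. [1 rule application]
tamhex: Using Recipe 1, tamion and elmgor make orbvor. elmgor + orbvor → galzan (Recipe 4). orbvor + tamion → hexyor (Recipe 7). galzan + hexyor → tamhex (Recipe 5). [4 rule applications]
orbvor needs fewer.

orbvor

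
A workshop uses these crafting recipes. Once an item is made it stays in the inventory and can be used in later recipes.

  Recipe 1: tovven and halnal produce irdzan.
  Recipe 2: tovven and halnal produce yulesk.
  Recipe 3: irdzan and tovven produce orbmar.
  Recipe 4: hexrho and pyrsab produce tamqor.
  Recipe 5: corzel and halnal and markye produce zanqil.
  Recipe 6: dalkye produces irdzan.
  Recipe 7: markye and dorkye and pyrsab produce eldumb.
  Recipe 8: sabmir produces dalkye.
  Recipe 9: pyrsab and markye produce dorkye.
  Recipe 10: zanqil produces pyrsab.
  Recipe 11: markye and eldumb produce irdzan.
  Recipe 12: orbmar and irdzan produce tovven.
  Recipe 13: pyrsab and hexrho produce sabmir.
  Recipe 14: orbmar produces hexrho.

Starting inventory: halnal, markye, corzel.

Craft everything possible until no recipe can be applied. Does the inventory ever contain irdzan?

Yes

Using Recipe 5, corzel, halnal, and markye make zanqil.
zanqil → pyrsab (Recipe 10).
Using Recipe 9, pyrsab and markye make dorkye.
markye and dorkye and pyrsab → eldumb (Recipe 7).
markye and eldumb → irdzan (Recipe 11).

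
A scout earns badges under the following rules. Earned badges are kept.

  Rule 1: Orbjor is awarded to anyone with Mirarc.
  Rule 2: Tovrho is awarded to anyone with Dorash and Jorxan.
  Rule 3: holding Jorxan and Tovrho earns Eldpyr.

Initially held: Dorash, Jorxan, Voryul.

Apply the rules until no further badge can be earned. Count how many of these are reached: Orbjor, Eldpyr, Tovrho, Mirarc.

2

With Dorash and Jorxan, Tovrho is earned (Rule 2).
With Jorxan and Tovrho, Eldpyr is earned (Rule 3).
Orbjor would need Mirarc (Rule 1), but Mirarc is never earned.
Eldpyr: reached.
Tovrho: reached.
No rule produces Mirarc, and it is not given.
Reached: Eldpyr and Tovrho — 2 of the 4.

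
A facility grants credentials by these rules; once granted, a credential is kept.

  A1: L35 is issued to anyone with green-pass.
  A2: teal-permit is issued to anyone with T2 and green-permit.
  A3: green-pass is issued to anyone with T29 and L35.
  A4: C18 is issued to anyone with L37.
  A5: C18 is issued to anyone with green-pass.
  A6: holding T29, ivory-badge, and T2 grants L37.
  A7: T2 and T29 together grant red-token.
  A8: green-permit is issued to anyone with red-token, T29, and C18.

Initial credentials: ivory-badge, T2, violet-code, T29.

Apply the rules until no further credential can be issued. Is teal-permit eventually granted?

Holding T29, ivory-badge, and T2 grants L37 (A6).
Holding T2 and T29 grants red-token (A7).
Holding L37 grants C18 (A4).
Holding red-token, T29, and C18 grants green-permit (A8).
Holding T2 and green-permit grants teal-permit (A2).

Yes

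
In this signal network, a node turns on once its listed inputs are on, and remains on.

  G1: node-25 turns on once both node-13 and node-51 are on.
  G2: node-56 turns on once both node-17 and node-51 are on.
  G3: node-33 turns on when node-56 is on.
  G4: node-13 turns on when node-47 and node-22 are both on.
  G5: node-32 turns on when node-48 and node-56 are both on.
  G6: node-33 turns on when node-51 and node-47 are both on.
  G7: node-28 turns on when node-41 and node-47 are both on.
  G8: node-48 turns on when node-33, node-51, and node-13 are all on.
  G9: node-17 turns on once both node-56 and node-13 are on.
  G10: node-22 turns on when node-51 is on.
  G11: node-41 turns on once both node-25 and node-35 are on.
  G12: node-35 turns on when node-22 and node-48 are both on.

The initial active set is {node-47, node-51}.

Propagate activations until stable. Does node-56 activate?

No

node-56 would need node-17 and node-51 (G2), but node-17 never turns on.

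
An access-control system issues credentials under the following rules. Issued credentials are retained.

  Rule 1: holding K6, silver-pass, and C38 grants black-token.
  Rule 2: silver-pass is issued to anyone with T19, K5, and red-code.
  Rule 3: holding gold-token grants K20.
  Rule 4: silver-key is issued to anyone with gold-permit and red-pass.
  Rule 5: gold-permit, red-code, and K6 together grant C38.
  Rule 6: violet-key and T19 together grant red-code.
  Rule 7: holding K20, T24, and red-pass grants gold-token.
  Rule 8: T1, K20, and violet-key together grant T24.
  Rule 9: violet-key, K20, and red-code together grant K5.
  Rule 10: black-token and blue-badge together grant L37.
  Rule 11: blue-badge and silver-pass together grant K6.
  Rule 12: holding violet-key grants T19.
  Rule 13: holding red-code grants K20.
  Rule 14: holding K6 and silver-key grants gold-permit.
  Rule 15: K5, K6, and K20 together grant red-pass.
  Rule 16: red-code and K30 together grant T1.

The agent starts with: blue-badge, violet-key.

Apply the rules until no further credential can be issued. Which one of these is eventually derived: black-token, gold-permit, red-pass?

Holding violet-key grants T19 (Rule 12).
Holding violet-key and T19 grants red-code (Rule 6).
Holding red-code grants K20 (Rule 13).
Holding violet-key, K20, and red-code grants K5 (Rule 9).
Holding T19, K5, and red-code grants silver-pass (Rule 2).
Holding blue-badge and silver-pass grants K6 (Rule 11).
Holding K5, K6, and K20 grants red-pass (Rule 15).
gold-permit would need K6 and silver-key (Rule 14), but silver-key is never granted. black-token would need K6, silver-pass, and C38 (Rule 1), but C38 is never granted.

red-pass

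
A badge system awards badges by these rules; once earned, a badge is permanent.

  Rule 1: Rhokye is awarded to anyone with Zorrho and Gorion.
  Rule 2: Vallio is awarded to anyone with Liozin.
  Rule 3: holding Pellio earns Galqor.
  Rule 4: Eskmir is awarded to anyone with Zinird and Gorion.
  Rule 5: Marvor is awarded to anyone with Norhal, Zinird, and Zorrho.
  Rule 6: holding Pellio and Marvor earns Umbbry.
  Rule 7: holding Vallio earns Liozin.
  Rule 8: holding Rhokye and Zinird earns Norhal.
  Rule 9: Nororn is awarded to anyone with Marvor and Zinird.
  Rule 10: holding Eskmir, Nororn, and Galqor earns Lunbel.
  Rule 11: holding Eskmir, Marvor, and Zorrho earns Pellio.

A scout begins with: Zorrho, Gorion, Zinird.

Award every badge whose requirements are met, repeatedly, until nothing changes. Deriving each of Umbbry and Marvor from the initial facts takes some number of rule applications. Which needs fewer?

Marvor

Marvor: With Zorrho and Gorion, Rhokye is earned (Rule 1). With Rhokye and Zinird, Norhal is earned (Rule 8). With Norhal, Zinird, and Zorrho, Marvor is earned (Rule 5). [3 rule applications]
Umbbry: With Zorrho and Gorion, Rhokye is earned (Rule 1). With Zinird and Gorion, Eskmir is earned (Rule 4). With Rhokye and Zinird, Norhal is earned (Rule 8). With Norhal, Zinird, and Zorrho, Marvor is earned (Rule 5). With Eskmir, Marvor, and Zorrho, Pellio is earned (Rule 11). With Pellio and Marvor, Umbbry is earned (Rule 6). [6 rule applications]
Marvor needs fewer.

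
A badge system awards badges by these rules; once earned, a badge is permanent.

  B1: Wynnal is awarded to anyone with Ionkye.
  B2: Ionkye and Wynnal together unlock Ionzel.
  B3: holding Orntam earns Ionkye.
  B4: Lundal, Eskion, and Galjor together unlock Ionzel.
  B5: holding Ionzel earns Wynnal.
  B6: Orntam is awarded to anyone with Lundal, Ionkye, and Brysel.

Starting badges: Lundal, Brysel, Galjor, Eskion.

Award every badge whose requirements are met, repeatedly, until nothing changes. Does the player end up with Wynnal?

With Lundal, Eskion, and Galjor, Ionzel is earned (B4).
With Ionzel, Wynnal is earned (B5).

Yes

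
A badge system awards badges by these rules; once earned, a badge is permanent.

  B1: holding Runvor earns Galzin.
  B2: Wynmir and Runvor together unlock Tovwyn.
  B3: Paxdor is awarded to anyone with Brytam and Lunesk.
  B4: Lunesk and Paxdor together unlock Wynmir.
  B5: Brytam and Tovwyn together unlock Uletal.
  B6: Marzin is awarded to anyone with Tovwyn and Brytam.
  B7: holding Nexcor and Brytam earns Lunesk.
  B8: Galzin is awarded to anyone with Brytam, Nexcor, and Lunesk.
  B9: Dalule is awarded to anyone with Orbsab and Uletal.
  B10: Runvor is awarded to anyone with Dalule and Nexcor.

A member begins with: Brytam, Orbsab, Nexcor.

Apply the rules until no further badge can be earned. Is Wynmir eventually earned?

Yes

With Nexcor and Brytam, Lunesk is earned (B7).
With Brytam and Lunesk, Paxdor is earned (B3).
With Lunesk and Paxdor, Wynmir is earned (B4).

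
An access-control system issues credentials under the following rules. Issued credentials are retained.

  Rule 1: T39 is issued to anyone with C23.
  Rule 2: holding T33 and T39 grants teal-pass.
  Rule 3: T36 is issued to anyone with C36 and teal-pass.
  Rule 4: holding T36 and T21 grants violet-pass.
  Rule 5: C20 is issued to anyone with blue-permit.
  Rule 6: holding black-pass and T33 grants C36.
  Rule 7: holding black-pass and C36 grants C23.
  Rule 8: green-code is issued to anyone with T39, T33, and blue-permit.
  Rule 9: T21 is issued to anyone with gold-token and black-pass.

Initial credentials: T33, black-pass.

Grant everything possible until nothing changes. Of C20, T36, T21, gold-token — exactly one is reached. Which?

Holding black-pass and T33 grants C36 (Rule 6).
Holding black-pass and C36 grants C23 (Rule 7).
Holding C23 grants T39 (Rule 1).
Holding T33 and T39 grants teal-pass (Rule 2).
Holding C36 and teal-pass grants T36 (Rule 3).
No rule produces gold-token, and it is not given. C20 would need blue-permit (Rule 5), but blue-permit is never granted. T21 would need gold-token and black-pass (Rule 9), but gold-token is never granted.

T36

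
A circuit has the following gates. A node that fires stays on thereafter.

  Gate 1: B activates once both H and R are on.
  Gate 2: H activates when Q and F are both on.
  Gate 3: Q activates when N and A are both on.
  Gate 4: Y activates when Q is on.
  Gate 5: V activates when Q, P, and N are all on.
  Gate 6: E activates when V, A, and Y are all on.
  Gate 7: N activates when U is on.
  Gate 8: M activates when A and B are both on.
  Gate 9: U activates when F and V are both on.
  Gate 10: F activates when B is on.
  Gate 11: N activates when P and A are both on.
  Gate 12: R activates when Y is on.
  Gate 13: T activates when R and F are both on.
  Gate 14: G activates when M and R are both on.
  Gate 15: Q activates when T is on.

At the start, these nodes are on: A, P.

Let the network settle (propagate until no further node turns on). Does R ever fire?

P and A are on, so N activates (Gate 11).
N and A are on, so Q activates (Gate 3).
Q is on, so Y activates (Gate 4).
Gate 12: Y on → R on.

Yes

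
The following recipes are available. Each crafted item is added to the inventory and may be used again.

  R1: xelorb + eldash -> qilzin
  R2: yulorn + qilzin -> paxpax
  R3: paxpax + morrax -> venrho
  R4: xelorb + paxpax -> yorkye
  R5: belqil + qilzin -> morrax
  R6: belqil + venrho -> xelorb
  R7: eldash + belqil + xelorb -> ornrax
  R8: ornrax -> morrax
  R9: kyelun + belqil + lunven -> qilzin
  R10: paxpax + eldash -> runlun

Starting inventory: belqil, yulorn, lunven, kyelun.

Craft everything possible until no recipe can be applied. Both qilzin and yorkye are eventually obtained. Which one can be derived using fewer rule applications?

qilzin: kyelun + belqil + lunven -> qilzin (R9). [1 rule application]
yorkye: Using R9, kyelun, belqil, and lunven make qilzin. yulorn + qilzin -> paxpax (R2). Using R5, belqil and qilzin make morrax. paxpax + morrax -> venrho (R3). belqil + venrho -> xelorb (R6). Using R4, xelorb and paxpax make yorkye. [6 rule applications]
qilzin needs fewer.

qilzin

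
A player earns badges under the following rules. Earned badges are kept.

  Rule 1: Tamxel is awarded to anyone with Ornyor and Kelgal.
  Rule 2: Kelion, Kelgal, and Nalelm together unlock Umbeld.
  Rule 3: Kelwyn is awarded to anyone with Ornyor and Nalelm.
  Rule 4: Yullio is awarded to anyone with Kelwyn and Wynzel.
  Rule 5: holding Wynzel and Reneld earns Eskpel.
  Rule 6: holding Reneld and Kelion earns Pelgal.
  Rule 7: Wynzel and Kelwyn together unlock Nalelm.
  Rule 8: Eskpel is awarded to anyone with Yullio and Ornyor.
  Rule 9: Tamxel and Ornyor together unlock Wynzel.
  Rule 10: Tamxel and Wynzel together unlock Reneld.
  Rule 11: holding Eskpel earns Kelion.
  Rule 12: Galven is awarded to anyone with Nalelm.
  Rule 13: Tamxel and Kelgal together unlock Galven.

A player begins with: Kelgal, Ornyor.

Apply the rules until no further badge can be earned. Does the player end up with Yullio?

Yullio would need Kelwyn and Wynzel (Rule 4), but Kelwyn is never earned.

No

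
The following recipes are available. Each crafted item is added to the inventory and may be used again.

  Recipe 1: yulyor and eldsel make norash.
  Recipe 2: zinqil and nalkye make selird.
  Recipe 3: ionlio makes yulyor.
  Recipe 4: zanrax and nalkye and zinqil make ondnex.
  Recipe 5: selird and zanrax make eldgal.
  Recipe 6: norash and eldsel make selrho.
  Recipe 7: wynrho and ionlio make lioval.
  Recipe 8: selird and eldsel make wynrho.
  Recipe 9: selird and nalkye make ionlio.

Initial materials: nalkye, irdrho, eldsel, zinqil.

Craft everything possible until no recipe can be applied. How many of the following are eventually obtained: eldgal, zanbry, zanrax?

0

eldgal would need selird and zanrax (Recipe 5), but zanrax is never obtained.
No rule produces zanbry, and it is not given.
No rule produces zanrax, and it is not given.
None of the 3 are reached.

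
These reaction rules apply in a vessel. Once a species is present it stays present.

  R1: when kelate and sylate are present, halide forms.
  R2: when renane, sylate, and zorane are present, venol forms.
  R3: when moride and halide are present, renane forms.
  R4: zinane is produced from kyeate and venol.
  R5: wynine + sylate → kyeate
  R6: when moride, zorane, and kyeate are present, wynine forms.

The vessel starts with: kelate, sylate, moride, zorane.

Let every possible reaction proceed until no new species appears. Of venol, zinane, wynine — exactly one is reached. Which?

kelate and sylate present → halide forms (R1).
moride and halide present → renane forms (R3).
renane, sylate, and zorane present → venol forms (R2).
wynine would need moride, zorane, and kyeate (R6), but kyeate never forms. zinane would need kyeate and venol (R4), but kyeate never forms.

venol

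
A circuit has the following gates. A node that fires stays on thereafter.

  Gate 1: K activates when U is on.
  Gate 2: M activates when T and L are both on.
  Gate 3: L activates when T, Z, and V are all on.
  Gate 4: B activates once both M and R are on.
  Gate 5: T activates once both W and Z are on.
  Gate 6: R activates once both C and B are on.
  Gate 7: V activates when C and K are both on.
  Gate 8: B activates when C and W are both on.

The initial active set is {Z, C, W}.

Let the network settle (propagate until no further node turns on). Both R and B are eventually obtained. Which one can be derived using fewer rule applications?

B: C and W are on, so B activates (Gate 8). [1 rule application]
R: Gate 8: C and W on → B on. Gate 6: C and B on → R on. [2 rule applications]
B needs fewer.

B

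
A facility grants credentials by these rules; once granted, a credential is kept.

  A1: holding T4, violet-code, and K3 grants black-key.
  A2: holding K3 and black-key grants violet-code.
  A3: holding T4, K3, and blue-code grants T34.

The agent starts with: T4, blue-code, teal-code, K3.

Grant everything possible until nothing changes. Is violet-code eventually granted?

violet-code would need K3 and black-key (A2), but black-key is never granted.

No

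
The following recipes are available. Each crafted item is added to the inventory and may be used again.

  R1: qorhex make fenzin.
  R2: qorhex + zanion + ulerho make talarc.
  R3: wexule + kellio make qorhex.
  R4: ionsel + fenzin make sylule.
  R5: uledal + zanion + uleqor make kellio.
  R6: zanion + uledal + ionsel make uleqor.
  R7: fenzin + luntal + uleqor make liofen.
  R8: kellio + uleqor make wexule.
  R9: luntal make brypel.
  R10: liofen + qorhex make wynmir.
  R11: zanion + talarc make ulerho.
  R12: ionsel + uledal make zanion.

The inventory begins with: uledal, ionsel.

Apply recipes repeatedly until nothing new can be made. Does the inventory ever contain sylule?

Yes

ionsel + uledal → zanion (R12).
Using R6, zanion, uledal, and ionsel make uleqor.
Using R5, uledal, zanion, and uleqor make kellio.
Using R8, kellio and uleqor make wexule.
Using R3, wexule and kellio make qorhex.
Using R1, qorhex makes fenzin.
Using R4, ionsel and fenzin make sylule.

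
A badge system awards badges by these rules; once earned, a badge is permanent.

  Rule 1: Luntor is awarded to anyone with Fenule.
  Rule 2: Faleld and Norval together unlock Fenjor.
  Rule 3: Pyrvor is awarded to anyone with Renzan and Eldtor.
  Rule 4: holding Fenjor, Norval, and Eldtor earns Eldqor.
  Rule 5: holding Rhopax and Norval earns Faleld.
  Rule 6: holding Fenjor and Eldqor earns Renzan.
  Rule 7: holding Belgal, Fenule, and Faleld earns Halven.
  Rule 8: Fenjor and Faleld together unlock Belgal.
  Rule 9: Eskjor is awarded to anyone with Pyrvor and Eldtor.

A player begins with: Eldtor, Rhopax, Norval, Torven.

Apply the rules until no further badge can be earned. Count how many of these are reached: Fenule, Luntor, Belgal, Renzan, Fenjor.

With Rhopax and Norval, Faleld is earned (Rule 5).
With Faleld and Norval, Fenjor is earned (Rule 2).
With Fenjor and Faleld, Belgal is earned (Rule 8).
With Fenjor, Norval, and Eldtor, Eldqor is earned (Rule 4).
With Fenjor and Eldqor, Renzan is earned (Rule 6).
No rule produces Fenule, and it is not given.
Luntor would need Fenule (Rule 1), but Fenule is never earned.
Belgal: reached.
Renzan: reached.
Fenjor: reached.
Reached: Belgal, Renzan, and Fenjor — 3 of the 5.

3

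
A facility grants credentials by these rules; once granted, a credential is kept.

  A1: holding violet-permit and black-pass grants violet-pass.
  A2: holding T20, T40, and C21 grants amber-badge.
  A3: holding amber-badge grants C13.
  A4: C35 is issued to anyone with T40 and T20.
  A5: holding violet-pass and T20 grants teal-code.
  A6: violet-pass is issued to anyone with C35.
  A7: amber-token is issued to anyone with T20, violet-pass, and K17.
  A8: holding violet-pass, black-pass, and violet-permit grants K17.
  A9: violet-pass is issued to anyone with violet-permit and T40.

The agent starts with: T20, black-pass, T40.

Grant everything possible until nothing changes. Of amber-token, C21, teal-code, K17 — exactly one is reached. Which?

teal-code

Holding T40 and T20 grants C35 (A4).
Holding C35 grants violet-pass (A6).
Holding violet-pass and T20 grants teal-code (A5).
K17 would need violet-pass, black-pass, and violet-permit (A8), but violet-permit is never granted. amber-token would need T20, violet-pass, and K17 (A7), but K17 is never granted. No rule produces C21, and it is not given.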